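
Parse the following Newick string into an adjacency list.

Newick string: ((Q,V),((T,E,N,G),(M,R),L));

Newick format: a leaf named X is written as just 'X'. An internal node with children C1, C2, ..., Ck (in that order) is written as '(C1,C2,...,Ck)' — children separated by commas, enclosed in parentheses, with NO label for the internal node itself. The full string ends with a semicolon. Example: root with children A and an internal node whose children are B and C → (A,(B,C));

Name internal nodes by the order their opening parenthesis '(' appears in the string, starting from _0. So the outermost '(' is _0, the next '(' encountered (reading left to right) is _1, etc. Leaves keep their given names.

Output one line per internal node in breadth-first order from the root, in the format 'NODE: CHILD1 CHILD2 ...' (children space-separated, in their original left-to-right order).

Input: ((Q,V),((T,E,N,G),(M,R),L));
Scanning left-to-right, naming '(' by encounter order:
  pos 0: '(' -> open internal node _0 (depth 1)
  pos 1: '(' -> open internal node _1 (depth 2)
  pos 5: ')' -> close internal node _1 (now at depth 1)
  pos 7: '(' -> open internal node _2 (depth 2)
  pos 8: '(' -> open internal node _3 (depth 3)
  pos 16: ')' -> close internal node _3 (now at depth 2)
  pos 18: '(' -> open internal node _4 (depth 3)
  pos 22: ')' -> close internal node _4 (now at depth 2)
  pos 25: ')' -> close internal node _2 (now at depth 1)
  pos 26: ')' -> close internal node _0 (now at depth 0)
Total internal nodes: 5
BFS adjacency from root:
  _0: _1 _2
  _1: Q V
  _2: _3 _4 L
  _3: T E N G
  _4: M R

Answer: _0: _1 _2
_1: Q V
_2: _3 _4 L
_3: T E N G
_4: M R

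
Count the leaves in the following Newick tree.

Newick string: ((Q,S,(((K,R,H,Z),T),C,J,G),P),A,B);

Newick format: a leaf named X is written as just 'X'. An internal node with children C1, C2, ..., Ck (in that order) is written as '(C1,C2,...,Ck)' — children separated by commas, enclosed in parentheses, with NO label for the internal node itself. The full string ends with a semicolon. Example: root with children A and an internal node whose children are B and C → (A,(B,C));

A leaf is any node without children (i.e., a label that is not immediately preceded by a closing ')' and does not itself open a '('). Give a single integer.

Answer: 13

Derivation:
Newick: ((Q,S,(((K,R,H,Z),T),C,J,G),P),A,B);
Scan left-to-right; a leaf is any maximal label run not followed by '(':
  pos 2: leaf 'Q' → count = 1
  pos 4: leaf 'S' → count = 2
  pos 9: leaf 'K' → count = 3
  pos 11: leaf 'R' → count = 4
  pos 13: leaf 'H' → count = 5
  pos 15: leaf 'Z' → count = 6
  pos 18: leaf 'T' → count = 7
  pos 21: leaf 'C' → count = 8
  pos 23: leaf 'J' → count = 9
  pos 25: leaf 'G' → count = 10
  pos 28: leaf 'P' → count = 11
  pos 31: leaf 'A' → count = 12
  pos 33: leaf 'B' → count = 13
Total leaves: 13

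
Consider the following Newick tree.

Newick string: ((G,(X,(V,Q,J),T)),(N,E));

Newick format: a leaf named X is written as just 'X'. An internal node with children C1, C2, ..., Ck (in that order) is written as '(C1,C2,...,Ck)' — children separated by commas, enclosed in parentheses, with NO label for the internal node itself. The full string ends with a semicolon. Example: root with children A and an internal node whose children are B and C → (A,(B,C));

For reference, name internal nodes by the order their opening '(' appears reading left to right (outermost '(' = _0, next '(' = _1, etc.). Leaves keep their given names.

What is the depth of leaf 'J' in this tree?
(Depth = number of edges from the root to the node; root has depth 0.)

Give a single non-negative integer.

Answer: 4

Derivation:
Newick: ((G,(X,(V,Q,J),T)),(N,E));
Naming internals by '(' encounter order: outermost '(' = _0, next = _1, ...
Query node: J
Path from root: _0 -> _1 -> _2 -> _3 -> J
Depth of J: 4 (number of edges from root)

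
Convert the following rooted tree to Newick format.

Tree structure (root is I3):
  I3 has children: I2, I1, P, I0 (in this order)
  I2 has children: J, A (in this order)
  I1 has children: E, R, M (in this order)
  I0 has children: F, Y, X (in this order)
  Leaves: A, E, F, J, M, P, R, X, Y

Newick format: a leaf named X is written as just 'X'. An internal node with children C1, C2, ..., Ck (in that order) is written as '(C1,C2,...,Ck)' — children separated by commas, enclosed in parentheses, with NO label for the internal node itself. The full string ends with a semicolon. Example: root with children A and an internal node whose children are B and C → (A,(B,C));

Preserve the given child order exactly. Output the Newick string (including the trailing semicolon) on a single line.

Answer: ((J,A),(E,R,M),P,(F,Y,X));

Derivation:
internal I3 with children ['I2', 'I1', 'P', 'I0']
  internal I2 with children ['J', 'A']
    leaf 'J' → 'J'
    leaf 'A' → 'A'
  → '(J,A)'
  internal I1 with children ['E', 'R', 'M']
    leaf 'E' → 'E'
    leaf 'R' → 'R'
    leaf 'M' → 'M'
  → '(E,R,M)'
  leaf 'P' → 'P'
  internal I0 with children ['F', 'Y', 'X']
    leaf 'F' → 'F'
    leaf 'Y' → 'Y'
    leaf 'X' → 'X'
  → '(F,Y,X)'
→ '((J,A),(E,R,M),P,(F,Y,X))'
Final: ((J,A),(E,R,M),P,(F,Y,X));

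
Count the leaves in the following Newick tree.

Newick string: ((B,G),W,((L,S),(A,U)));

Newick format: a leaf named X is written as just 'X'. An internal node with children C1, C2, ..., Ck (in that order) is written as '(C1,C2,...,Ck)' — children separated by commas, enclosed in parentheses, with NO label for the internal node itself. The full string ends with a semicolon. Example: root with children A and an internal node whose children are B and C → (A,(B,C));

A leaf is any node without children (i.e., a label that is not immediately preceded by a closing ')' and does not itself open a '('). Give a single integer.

Newick: ((B,G),W,((L,S),(A,U)));
Scan left-to-right; a leaf is any maximal label run not followed by '(':
  pos 2: leaf 'B' → count = 1
  pos 4: leaf 'G' → count = 2
  pos 7: leaf 'W' → count = 3
  pos 11: leaf 'L' → count = 4
  pos 13: leaf 'S' → count = 5
  pos 17: leaf 'A' → count = 6
  pos 19: leaf 'U' → count = 7
Total leaves: 7

Answer: 7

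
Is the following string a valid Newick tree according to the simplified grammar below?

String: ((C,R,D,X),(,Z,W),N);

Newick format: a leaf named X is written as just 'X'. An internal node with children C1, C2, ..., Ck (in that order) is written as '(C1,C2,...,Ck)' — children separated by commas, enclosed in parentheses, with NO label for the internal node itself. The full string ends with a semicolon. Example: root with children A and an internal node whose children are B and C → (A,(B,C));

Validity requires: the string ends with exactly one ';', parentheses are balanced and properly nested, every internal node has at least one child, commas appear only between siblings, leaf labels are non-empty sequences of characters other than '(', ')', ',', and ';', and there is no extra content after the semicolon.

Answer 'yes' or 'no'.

Input: ((C,R,D,X),(,Z,W),N);
Paren balance: 3 '(' vs 3 ')' OK
Ends with single ';': True
Full parse: FAILS (empty leaf label at pos 12)
Valid: False

Answer: no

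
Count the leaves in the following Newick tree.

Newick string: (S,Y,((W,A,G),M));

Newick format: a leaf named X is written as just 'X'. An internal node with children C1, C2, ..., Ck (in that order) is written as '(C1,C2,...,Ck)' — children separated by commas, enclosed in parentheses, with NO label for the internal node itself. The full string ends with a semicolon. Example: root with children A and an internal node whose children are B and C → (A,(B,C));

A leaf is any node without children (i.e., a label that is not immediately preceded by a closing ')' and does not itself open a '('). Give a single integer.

Newick: (S,Y,((W,A,G),M));
Scan left-to-right; a leaf is any maximal label run not followed by '(':
  pos 1: leaf 'S' → count = 1
  pos 3: leaf 'Y' → count = 2
  pos 7: leaf 'W' → count = 3
  pos 9: leaf 'A' → count = 4
  pos 11: leaf 'G' → count = 5
  pos 14: leaf 'M' → count = 6
Total leaves: 6

Answer: 6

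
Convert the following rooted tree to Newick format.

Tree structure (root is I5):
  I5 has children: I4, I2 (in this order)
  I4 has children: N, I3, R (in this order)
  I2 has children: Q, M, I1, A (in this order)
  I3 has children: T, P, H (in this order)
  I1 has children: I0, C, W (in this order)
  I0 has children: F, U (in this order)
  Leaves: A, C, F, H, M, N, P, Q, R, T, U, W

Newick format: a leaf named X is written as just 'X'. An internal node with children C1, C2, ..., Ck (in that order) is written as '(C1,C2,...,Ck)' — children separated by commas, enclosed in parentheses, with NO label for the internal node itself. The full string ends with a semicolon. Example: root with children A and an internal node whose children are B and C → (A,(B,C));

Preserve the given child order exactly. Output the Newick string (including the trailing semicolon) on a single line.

Answer: ((N,(T,P,H),R),(Q,M,((F,U),C,W),A));

Derivation:
internal I5 with children ['I4', 'I2']
  internal I4 with children ['N', 'I3', 'R']
    leaf 'N' → 'N'
    internal I3 with children ['T', 'P', 'H']
      leaf 'T' → 'T'
      leaf 'P' → 'P'
      leaf 'H' → 'H'
    → '(T,P,H)'
    leaf 'R' → 'R'
  → '(N,(T,P,H),R)'
  internal I2 with children ['Q', 'M', 'I1', 'A']
    leaf 'Q' → 'Q'
    leaf 'M' → 'M'
    internal I1 with children ['I0', 'C', 'W']
      internal I0 with children ['F', 'U']
        leaf 'F' → 'F'
        leaf 'U' → 'U'
      → '(F,U)'
      leaf 'C' → 'C'
      leaf 'W' → 'W'
    → '((F,U),C,W)'
    leaf 'A' → 'A'
  → '(Q,M,((F,U),C,W),A)'
→ '((N,(T,P,H),R),(Q,M,((F,U),C,W),A))'
Final: ((N,(T,P,H),R),(Q,M,((F,U),C,W),A));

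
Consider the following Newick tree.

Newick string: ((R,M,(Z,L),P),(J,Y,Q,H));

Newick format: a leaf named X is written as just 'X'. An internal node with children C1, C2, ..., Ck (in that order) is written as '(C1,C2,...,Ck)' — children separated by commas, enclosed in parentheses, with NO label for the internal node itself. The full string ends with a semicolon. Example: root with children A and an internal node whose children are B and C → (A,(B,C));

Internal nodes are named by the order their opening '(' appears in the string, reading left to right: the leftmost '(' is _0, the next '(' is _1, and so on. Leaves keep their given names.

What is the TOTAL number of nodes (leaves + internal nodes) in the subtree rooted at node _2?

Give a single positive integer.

Newick: ((R,M,(Z,L),P),(J,Y,Q,H));
Locate _2: it is the '(' at position 6 (the 3rd '(' reading left to right).
Query: subtree rooted at _2
_2: subtree_size = 1 + 2
  Z: subtree_size = 1 + 0
  L: subtree_size = 1 + 0
Total subtree size of _2: 3

Answer: 3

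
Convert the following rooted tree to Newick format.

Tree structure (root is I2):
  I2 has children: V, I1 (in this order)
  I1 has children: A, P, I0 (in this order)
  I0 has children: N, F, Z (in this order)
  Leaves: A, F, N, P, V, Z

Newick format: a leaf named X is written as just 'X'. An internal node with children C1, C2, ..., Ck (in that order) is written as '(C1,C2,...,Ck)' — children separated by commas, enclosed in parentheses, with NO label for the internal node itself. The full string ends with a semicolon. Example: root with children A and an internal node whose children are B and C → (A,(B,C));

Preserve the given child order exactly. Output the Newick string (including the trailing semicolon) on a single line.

internal I2 with children ['V', 'I1']
  leaf 'V' → 'V'
  internal I1 with children ['A', 'P', 'I0']
    leaf 'A' → 'A'
    leaf 'P' → 'P'
    internal I0 with children ['N', 'F', 'Z']
      leaf 'N' → 'N'
      leaf 'F' → 'F'
      leaf 'Z' → 'Z'
    → '(N,F,Z)'
  → '(A,P,(N,F,Z))'
→ '(V,(A,P,(N,F,Z)))'
Final: (V,(A,P,(N,F,Z)));

Answer: (V,(A,P,(N,F,Z)));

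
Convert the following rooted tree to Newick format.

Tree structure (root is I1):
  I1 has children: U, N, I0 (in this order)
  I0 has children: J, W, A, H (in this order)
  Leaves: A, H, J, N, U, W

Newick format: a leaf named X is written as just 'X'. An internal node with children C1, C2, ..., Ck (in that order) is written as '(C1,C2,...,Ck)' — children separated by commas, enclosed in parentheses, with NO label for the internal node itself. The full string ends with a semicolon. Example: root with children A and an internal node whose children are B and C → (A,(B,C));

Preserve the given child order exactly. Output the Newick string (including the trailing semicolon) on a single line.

internal I1 with children ['U', 'N', 'I0']
  leaf 'U' → 'U'
  leaf 'N' → 'N'
  internal I0 with children ['J', 'W', 'A', 'H']
    leaf 'J' → 'J'
    leaf 'W' → 'W'
    leaf 'A' → 'A'
    leaf 'H' → 'H'
  → '(J,W,A,H)'
→ '(U,N,(J,W,A,H))'
Final: (U,N,(J,W,A,H));

Answer: (U,N,(J,W,A,H));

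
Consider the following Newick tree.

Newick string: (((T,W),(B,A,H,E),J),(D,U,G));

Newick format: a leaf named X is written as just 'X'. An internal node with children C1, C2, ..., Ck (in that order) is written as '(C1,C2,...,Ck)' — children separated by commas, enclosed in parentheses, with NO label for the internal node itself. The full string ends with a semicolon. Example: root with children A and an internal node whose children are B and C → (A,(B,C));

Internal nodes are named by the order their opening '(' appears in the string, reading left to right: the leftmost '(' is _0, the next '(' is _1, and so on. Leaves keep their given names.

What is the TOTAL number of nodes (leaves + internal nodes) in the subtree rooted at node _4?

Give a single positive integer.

Answer: 4

Derivation:
Newick: (((T,W),(B,A,H,E),J),(D,U,G));
Locate _4: it is the '(' at position 21 (the 5th '(' reading left to right).
Query: subtree rooted at _4
_4: subtree_size = 1 + 3
  D: subtree_size = 1 + 0
  U: subtree_size = 1 + 0
  G: subtree_size = 1 + 0
Total subtree size of _4: 4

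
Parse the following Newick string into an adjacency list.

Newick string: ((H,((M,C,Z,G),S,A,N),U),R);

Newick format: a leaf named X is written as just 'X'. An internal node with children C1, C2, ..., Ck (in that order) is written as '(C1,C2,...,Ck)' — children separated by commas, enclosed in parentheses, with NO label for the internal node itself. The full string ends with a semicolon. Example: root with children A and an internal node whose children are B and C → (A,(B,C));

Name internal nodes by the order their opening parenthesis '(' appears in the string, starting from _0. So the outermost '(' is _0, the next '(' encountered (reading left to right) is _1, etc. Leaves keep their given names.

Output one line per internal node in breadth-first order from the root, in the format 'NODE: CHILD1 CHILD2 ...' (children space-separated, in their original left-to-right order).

Input: ((H,((M,C,Z,G),S,A,N),U),R);
Scanning left-to-right, naming '(' by encounter order:
  pos 0: '(' -> open internal node _0 (depth 1)
  pos 1: '(' -> open internal node _1 (depth 2)
  pos 4: '(' -> open internal node _2 (depth 3)
  pos 5: '(' -> open internal node _3 (depth 4)
  pos 13: ')' -> close internal node _3 (now at depth 3)
  pos 20: ')' -> close internal node _2 (now at depth 2)
  pos 23: ')' -> close internal node _1 (now at depth 1)
  pos 26: ')' -> close internal node _0 (now at depth 0)
Total internal nodes: 4
BFS adjacency from root:
  _0: _1 R
  _1: H _2 U
  _2: _3 S A N
  _3: M C Z G

Answer: _0: _1 R
_1: H _2 U
_2: _3 S A N
_3: M C Z G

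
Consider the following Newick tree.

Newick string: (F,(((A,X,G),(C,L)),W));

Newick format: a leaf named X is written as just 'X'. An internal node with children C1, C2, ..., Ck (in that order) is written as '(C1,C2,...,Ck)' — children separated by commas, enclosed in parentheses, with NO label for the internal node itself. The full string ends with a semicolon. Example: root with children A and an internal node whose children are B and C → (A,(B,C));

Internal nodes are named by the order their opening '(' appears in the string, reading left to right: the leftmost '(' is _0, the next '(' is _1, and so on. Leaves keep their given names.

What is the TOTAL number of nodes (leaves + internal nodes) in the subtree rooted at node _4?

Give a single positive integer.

Answer: 3

Derivation:
Newick: (F,(((A,X,G),(C,L)),W));
Locate _4: it is the '(' at position 13 (the 5th '(' reading left to right).
Query: subtree rooted at _4
_4: subtree_size = 1 + 2
  C: subtree_size = 1 + 0
  L: subtree_size = 1 + 0
Total subtree size of _4: 3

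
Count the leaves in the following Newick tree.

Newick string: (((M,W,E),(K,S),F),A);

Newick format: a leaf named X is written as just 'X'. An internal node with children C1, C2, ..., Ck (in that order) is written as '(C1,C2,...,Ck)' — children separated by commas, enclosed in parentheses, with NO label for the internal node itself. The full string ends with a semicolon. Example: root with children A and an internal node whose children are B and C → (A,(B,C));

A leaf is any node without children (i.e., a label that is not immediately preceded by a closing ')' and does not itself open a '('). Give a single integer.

Answer: 7

Derivation:
Newick: (((M,W,E),(K,S),F),A);
Scan left-to-right; a leaf is any maximal label run not followed by '(':
  pos 3: leaf 'M' → count = 1
  pos 5: leaf 'W' → count = 2
  pos 7: leaf 'E' → count = 3
  pos 11: leaf 'K' → count = 4
  pos 13: leaf 'S' → count = 5
  pos 16: leaf 'F' → count = 6
  pos 19: leaf 'A' → count = 7
Total leaves: 7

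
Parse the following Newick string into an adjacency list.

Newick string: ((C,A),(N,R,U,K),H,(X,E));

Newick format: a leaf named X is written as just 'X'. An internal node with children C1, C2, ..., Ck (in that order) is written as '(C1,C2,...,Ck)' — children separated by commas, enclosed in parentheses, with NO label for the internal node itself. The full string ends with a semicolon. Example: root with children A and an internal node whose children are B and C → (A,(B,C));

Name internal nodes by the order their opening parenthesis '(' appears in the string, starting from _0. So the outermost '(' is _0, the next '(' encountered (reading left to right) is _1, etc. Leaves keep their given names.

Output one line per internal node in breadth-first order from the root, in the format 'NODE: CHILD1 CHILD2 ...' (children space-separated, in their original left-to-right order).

Input: ((C,A),(N,R,U,K),H,(X,E));
Scanning left-to-right, naming '(' by encounter order:
  pos 0: '(' -> open internal node _0 (depth 1)
  pos 1: '(' -> open internal node _1 (depth 2)
  pos 5: ')' -> close internal node _1 (now at depth 1)
  pos 7: '(' -> open internal node _2 (depth 2)
  pos 15: ')' -> close internal node _2 (now at depth 1)
  pos 19: '(' -> open internal node _3 (depth 2)
  pos 23: ')' -> close internal node _3 (now at depth 1)
  pos 24: ')' -> close internal node _0 (now at depth 0)
Total internal nodes: 4
BFS adjacency from root:
  _0: _1 _2 H _3
  _1: C A
  _2: N R U K
  _3: X E

Answer: _0: _1 _2 H _3
_1: C A
_2: N R U K
_3: X E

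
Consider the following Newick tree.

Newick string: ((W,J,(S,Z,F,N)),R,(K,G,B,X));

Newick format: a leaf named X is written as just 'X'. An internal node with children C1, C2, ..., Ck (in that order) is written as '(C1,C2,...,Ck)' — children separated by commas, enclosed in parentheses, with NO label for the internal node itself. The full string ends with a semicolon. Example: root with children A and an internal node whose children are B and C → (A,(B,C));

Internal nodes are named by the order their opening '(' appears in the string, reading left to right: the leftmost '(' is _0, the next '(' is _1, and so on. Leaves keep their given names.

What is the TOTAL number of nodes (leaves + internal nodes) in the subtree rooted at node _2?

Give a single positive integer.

Newick: ((W,J,(S,Z,F,N)),R,(K,G,B,X));
Locate _2: it is the '(' at position 6 (the 3rd '(' reading left to right).
Query: subtree rooted at _2
_2: subtree_size = 1 + 4
  S: subtree_size = 1 + 0
  Z: subtree_size = 1 + 0
  F: subtree_size = 1 + 0
  N: subtree_size = 1 + 0
Total subtree size of _2: 5

Answer: 5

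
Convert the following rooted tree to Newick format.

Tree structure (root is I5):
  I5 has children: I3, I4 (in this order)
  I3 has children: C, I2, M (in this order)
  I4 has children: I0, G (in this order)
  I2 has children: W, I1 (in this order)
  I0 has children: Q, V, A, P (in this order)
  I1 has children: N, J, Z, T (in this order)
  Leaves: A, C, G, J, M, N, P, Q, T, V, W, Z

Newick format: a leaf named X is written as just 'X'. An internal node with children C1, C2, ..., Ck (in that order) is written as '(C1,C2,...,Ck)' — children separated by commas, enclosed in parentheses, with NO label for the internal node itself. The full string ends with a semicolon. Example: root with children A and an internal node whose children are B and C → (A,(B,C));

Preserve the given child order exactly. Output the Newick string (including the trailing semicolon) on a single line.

internal I5 with children ['I3', 'I4']
  internal I3 with children ['C', 'I2', 'M']
    leaf 'C' → 'C'
    internal I2 with children ['W', 'I1']
      leaf 'W' → 'W'
      internal I1 with children ['N', 'J', 'Z', 'T']
        leaf 'N' → 'N'
        leaf 'J' → 'J'
        leaf 'Z' → 'Z'
        leaf 'T' → 'T'
      → '(N,J,Z,T)'
    → '(W,(N,J,Z,T))'
    leaf 'M' → 'M'
  → '(C,(W,(N,J,Z,T)),M)'
  internal I4 with children ['I0', 'G']
    internal I0 with children ['Q', 'V', 'A', 'P']
      leaf 'Q' → 'Q'
      leaf 'V' → 'V'
      leaf 'A' → 'A'
      leaf 'P' → 'P'
    → '(Q,V,A,P)'
    leaf 'G' → 'G'
  → '((Q,V,A,P),G)'
→ '((C,(W,(N,J,Z,T)),M),((Q,V,A,P),G))'
Final: ((C,(W,(N,J,Z,T)),M),((Q,V,A,P),G));

Answer: ((C,(W,(N,J,Z,T)),M),((Q,V,A,P),G));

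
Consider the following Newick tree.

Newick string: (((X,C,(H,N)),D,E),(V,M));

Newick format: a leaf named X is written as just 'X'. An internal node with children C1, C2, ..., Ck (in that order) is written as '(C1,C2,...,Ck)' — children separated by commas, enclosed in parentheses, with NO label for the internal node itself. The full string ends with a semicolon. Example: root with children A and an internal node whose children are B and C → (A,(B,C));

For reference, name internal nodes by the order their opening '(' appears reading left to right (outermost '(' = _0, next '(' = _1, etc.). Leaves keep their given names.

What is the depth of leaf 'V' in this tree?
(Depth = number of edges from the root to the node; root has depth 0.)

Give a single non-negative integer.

Answer: 2

Derivation:
Newick: (((X,C,(H,N)),D,E),(V,M));
Naming internals by '(' encounter order: outermost '(' = _0, next = _1, ...
Query node: V
Path from root: _0 -> _4 -> V
Depth of V: 2 (number of edges from root)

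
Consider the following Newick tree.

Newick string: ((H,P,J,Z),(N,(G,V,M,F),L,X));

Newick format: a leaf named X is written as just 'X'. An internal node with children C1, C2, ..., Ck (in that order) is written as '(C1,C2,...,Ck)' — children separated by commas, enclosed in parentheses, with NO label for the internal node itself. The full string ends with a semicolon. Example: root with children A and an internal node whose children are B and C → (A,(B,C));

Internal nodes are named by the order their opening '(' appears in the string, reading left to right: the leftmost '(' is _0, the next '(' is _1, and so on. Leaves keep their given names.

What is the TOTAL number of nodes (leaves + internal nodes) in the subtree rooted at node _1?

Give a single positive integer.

Newick: ((H,P,J,Z),(N,(G,V,M,F),L,X));
Locate _1: it is the '(' at position 1 (the 2nd '(' reading left to right).
Query: subtree rooted at _1
_1: subtree_size = 1 + 4
  H: subtree_size = 1 + 0
  P: subtree_size = 1 + 0
  J: subtree_size = 1 + 0
  Z: subtree_size = 1 + 0
Total subtree size of _1: 5

Answer: 5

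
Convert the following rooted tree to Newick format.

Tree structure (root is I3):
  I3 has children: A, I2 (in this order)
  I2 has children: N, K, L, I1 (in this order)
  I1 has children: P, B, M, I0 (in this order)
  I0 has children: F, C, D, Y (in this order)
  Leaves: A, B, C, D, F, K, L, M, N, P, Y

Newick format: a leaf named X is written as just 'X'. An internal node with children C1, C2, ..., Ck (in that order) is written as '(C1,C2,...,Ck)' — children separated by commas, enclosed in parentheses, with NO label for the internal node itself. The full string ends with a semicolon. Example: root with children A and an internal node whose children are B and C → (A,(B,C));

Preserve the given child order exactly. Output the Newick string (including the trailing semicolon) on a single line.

Answer: (A,(N,K,L,(P,B,M,(F,C,D,Y))));

Derivation:
internal I3 with children ['A', 'I2']
  leaf 'A' → 'A'
  internal I2 with children ['N', 'K', 'L', 'I1']
    leaf 'N' → 'N'
    leaf 'K' → 'K'
    leaf 'L' → 'L'
    internal I1 with children ['P', 'B', 'M', 'I0']
      leaf 'P' → 'P'
      leaf 'B' → 'B'
      leaf 'M' → 'M'
      internal I0 with children ['F', 'C', 'D', 'Y']
        leaf 'F' → 'F'
        leaf 'C' → 'C'
        leaf 'D' → 'D'
        leaf 'Y' → 'Y'
      → '(F,C,D,Y)'
    → '(P,B,M,(F,C,D,Y))'
  → '(N,K,L,(P,B,M,(F,C,D,Y)))'
→ '(A,(N,K,L,(P,B,M,(F,C,D,Y))))'
Final: (A,(N,K,L,(P,B,M,(F,C,D,Y))));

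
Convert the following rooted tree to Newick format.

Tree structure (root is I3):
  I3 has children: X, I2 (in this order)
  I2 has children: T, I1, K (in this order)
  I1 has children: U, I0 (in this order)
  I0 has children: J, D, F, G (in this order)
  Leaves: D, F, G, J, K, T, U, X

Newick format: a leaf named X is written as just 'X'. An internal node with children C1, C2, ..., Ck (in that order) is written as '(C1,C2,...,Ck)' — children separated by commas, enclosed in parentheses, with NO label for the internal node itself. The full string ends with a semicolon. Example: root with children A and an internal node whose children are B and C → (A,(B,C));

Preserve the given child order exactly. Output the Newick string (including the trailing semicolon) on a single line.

internal I3 with children ['X', 'I2']
  leaf 'X' → 'X'
  internal I2 with children ['T', 'I1', 'K']
    leaf 'T' → 'T'
    internal I1 with children ['U', 'I0']
      leaf 'U' → 'U'
      internal I0 with children ['J', 'D', 'F', 'G']
        leaf 'J' → 'J'
        leaf 'D' → 'D'
        leaf 'F' → 'F'
        leaf 'G' → 'G'
      → '(J,D,F,G)'
    → '(U,(J,D,F,G))'
    leaf 'K' → 'K'
  → '(T,(U,(J,D,F,G)),K)'
→ '(X,(T,(U,(J,D,F,G)),K))'
Final: (X,(T,(U,(J,D,F,G)),K));

Answer: (X,(T,(U,(J,D,F,G)),K));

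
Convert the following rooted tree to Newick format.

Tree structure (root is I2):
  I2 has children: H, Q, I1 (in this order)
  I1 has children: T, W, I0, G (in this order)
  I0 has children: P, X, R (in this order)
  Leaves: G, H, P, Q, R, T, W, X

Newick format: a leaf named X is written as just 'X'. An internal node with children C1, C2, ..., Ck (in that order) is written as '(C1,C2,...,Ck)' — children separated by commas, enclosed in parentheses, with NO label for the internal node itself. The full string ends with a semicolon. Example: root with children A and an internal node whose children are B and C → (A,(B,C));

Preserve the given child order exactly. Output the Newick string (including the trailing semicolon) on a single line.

internal I2 with children ['H', 'Q', 'I1']
  leaf 'H' → 'H'
  leaf 'Q' → 'Q'
  internal I1 with children ['T', 'W', 'I0', 'G']
    leaf 'T' → 'T'
    leaf 'W' → 'W'
    internal I0 with children ['P', 'X', 'R']
      leaf 'P' → 'P'
      leaf 'X' → 'X'
      leaf 'R' → 'R'
    → '(P,X,R)'
    leaf 'G' → 'G'
  → '(T,W,(P,X,R),G)'
→ '(H,Q,(T,W,(P,X,R),G))'
Final: (H,Q,(T,W,(P,X,R),G));

Answer: (H,Q,(T,W,(P,X,R),G));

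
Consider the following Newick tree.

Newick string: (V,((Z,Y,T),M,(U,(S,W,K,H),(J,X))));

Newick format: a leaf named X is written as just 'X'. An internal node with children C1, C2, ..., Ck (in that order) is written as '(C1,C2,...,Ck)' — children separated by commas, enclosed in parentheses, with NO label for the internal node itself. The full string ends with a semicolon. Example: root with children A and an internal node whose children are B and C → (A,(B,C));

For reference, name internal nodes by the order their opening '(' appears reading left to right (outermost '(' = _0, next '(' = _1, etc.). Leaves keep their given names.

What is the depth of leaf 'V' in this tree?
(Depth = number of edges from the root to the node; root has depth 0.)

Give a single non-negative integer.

Newick: (V,((Z,Y,T),M,(U,(S,W,K,H),(J,X))));
Naming internals by '(' encounter order: outermost '(' = _0, next = _1, ...
Query node: V
Path from root: _0 -> V
Depth of V: 1 (number of edges from root)

Answer: 1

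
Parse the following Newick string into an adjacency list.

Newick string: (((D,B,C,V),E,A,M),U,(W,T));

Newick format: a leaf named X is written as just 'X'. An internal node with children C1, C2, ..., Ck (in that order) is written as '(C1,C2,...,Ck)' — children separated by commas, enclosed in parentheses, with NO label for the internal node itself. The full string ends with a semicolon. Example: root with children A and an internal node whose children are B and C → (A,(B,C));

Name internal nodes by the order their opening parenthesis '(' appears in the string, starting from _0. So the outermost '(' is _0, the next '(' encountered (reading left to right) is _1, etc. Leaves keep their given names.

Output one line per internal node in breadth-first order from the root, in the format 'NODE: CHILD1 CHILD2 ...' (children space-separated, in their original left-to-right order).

Input: (((D,B,C,V),E,A,M),U,(W,T));
Scanning left-to-right, naming '(' by encounter order:
  pos 0: '(' -> open internal node _0 (depth 1)
  pos 1: '(' -> open internal node _1 (depth 2)
  pos 2: '(' -> open internal node _2 (depth 3)
  pos 10: ')' -> close internal node _2 (now at depth 2)
  pos 17: ')' -> close internal node _1 (now at depth 1)
  pos 21: '(' -> open internal node _3 (depth 2)
  pos 25: ')' -> close internal node _3 (now at depth 1)
  pos 26: ')' -> close internal node _0 (now at depth 0)
Total internal nodes: 4
BFS adjacency from root:
  _0: _1 U _3
  _1: _2 E A M
  _3: W T
  _2: D B C V

Answer: _0: _1 U _3
_1: _2 E A M
_3: W T
_2: D B C V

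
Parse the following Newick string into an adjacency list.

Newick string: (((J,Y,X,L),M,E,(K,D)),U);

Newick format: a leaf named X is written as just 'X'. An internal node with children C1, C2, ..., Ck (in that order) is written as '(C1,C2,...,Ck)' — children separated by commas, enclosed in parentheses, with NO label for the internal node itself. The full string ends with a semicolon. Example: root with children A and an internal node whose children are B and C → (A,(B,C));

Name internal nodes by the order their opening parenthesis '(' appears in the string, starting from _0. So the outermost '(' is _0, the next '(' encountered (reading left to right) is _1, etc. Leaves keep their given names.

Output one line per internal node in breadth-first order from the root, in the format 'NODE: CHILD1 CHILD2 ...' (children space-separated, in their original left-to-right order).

Input: (((J,Y,X,L),M,E,(K,D)),U);
Scanning left-to-right, naming '(' by encounter order:
  pos 0: '(' -> open internal node _0 (depth 1)
  pos 1: '(' -> open internal node _1 (depth 2)
  pos 2: '(' -> open internal node _2 (depth 3)
  pos 10: ')' -> close internal node _2 (now at depth 2)
  pos 16: '(' -> open internal node _3 (depth 3)
  pos 20: ')' -> close internal node _3 (now at depth 2)
  pos 21: ')' -> close internal node _1 (now at depth 1)
  pos 24: ')' -> close internal node _0 (now at depth 0)
Total internal nodes: 4
BFS adjacency from root:
  _0: _1 U
  _1: _2 M E _3
  _2: J Y X L
  _3: K D

Answer: _0: _1 U
_1: _2 M E _3
_2: J Y X L
_3: K D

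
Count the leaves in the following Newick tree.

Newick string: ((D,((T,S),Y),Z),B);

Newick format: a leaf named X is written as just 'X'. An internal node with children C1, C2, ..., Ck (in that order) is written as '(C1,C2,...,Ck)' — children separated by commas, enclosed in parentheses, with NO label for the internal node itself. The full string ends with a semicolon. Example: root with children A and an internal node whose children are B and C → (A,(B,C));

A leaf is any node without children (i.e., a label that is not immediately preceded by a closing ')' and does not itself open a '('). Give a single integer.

Answer: 6

Derivation:
Newick: ((D,((T,S),Y),Z),B);
Scan left-to-right; a leaf is any maximal label run not followed by '(':
  pos 2: leaf 'D' → count = 1
  pos 6: leaf 'T' → count = 2
  pos 8: leaf 'S' → count = 3
  pos 11: leaf 'Y' → count = 4
  pos 14: leaf 'Z' → count = 5
  pos 17: leaf 'B' → count = 6
Total leaves: 6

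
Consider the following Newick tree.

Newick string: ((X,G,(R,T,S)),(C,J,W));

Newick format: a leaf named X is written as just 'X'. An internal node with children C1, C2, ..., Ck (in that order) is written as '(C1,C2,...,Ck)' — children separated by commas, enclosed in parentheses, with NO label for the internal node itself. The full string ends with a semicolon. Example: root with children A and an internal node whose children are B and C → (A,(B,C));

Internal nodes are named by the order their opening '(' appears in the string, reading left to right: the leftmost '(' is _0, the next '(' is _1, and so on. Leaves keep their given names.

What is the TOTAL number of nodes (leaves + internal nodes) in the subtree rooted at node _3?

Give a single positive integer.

Answer: 4

Derivation:
Newick: ((X,G,(R,T,S)),(C,J,W));
Locate _3: it is the '(' at position 15 (the 4th '(' reading left to right).
Query: subtree rooted at _3
_3: subtree_size = 1 + 3
  C: subtree_size = 1 + 0
  J: subtree_size = 1 + 0
  W: subtree_size = 1 + 0
Total subtree size of _3: 4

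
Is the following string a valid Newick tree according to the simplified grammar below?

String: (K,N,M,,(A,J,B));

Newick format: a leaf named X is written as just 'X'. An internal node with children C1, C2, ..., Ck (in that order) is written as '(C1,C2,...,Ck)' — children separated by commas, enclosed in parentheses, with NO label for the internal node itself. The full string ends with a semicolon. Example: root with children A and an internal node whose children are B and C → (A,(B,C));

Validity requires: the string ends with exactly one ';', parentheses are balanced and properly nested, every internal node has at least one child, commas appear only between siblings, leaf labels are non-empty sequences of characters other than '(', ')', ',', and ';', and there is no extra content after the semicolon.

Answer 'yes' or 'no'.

Answer: no

Derivation:
Input: (K,N,M,,(A,J,B));
Paren balance: 2 '(' vs 2 ')' OK
Ends with single ';': True
Full parse: FAILS (empty leaf label at pos 7)
Valid: False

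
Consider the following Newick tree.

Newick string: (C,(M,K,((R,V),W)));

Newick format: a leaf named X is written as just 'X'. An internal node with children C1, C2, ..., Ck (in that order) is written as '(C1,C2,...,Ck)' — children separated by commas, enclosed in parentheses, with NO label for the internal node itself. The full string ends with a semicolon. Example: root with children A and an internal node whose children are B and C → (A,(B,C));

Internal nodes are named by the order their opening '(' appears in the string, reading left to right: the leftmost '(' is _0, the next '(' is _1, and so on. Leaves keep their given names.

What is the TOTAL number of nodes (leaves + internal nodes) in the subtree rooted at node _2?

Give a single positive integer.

Newick: (C,(M,K,((R,V),W)));
Locate _2: it is the '(' at position 8 (the 3rd '(' reading left to right).
Query: subtree rooted at _2
_2: subtree_size = 1 + 4
  _3: subtree_size = 1 + 2
    R: subtree_size = 1 + 0
    V: subtree_size = 1 + 0
  W: subtree_size = 1 + 0
Total subtree size of _2: 5

Answer: 5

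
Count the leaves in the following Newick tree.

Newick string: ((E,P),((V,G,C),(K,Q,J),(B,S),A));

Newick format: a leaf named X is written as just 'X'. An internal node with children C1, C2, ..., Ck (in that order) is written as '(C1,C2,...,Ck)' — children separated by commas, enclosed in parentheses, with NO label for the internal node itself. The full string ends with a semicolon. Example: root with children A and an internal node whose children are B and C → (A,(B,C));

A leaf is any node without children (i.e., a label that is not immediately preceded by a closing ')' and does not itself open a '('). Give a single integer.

Newick: ((E,P),((V,G,C),(K,Q,J),(B,S),A));
Scan left-to-right; a leaf is any maximal label run not followed by '(':
  pos 2: leaf 'E' → count = 1
  pos 4: leaf 'P' → count = 2
  pos 9: leaf 'V' → count = 3
  pos 11: leaf 'G' → count = 4
  pos 13: leaf 'C' → count = 5
  pos 17: leaf 'K' → count = 6
  pos 19: leaf 'Q' → count = 7
  pos 21: leaf 'J' → count = 8
  pos 25: leaf 'B' → count = 9
  pos 27: leaf 'S' → count = 10
  pos 30: leaf 'A' → count = 11
Total leaves: 11

Answer: 11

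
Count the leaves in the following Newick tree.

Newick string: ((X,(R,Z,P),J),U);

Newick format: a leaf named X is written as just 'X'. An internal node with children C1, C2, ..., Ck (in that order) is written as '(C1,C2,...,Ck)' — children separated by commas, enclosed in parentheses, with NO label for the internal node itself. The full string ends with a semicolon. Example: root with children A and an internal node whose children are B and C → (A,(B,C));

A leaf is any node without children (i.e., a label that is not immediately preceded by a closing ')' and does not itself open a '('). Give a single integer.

Answer: 6

Derivation:
Newick: ((X,(R,Z,P),J),U);
Scan left-to-right; a leaf is any maximal label run not followed by '(':
  pos 2: leaf 'X' → count = 1
  pos 5: leaf 'R' → count = 2
  pos 7: leaf 'Z' → count = 3
  pos 9: leaf 'P' → count = 4
  pos 12: leaf 'J' → count = 5
  pos 15: leaf 'U' → count = 6
Total leaves: 6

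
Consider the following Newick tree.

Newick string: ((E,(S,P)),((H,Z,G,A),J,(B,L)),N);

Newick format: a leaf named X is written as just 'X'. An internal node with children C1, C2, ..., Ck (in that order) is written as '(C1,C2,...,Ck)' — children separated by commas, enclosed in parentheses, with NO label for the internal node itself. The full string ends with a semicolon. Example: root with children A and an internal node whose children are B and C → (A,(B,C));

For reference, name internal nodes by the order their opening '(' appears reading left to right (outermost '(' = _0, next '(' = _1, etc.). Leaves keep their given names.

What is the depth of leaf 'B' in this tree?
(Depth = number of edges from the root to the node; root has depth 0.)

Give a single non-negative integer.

Answer: 3

Derivation:
Newick: ((E,(S,P)),((H,Z,G,A),J,(B,L)),N);
Naming internals by '(' encounter order: outermost '(' = _0, next = _1, ...
Query node: B
Path from root: _0 -> _3 -> _5 -> B
Depth of B: 3 (number of edges from root)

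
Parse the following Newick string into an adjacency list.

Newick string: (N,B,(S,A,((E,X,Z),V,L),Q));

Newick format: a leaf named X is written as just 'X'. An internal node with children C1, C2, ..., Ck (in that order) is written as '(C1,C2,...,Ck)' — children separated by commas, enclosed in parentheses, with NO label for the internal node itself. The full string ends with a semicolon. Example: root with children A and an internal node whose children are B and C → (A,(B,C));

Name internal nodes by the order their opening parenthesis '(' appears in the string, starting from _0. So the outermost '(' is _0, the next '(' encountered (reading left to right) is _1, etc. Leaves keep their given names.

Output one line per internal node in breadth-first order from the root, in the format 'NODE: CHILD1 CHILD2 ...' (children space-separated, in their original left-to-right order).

Input: (N,B,(S,A,((E,X,Z),V,L),Q));
Scanning left-to-right, naming '(' by encounter order:
  pos 0: '(' -> open internal node _0 (depth 1)
  pos 5: '(' -> open internal node _1 (depth 2)
  pos 10: '(' -> open internal node _2 (depth 3)
  pos 11: '(' -> open internal node _3 (depth 4)
  pos 17: ')' -> close internal node _3 (now at depth 3)
  pos 22: ')' -> close internal node _2 (now at depth 2)
  pos 25: ')' -> close internal node _1 (now at depth 1)
  pos 26: ')' -> close internal node _0 (now at depth 0)
Total internal nodes: 4
BFS adjacency from root:
  _0: N B _1
  _1: S A _2 Q
  _2: _3 V L
  _3: E X Z

Answer: _0: N B _1
_1: S A _2 Q
_2: _3 V L
_3: E X Z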